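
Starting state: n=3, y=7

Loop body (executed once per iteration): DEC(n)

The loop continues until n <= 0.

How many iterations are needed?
3

Tracing iterations:
Initial: n=3, y=7
After iteration 1: n=2, y=7
After iteration 2: n=1, y=7
After iteration 3: n=0, y=7
n <= 0 now holds, so the loop exits after 3 iterations.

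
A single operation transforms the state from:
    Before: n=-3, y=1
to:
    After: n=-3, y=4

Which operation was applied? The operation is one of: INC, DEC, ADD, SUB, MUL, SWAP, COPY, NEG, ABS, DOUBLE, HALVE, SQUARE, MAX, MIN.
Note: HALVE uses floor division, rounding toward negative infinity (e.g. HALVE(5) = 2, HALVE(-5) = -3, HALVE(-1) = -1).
SUB(y, n)

Analyzing the change:
Before: n=-3, y=1
After: n=-3, y=4
Variable y changed from 1 to 4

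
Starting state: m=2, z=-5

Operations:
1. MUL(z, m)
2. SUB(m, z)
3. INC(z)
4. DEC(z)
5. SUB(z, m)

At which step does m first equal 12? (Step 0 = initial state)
Step 2

Tracing m:
Initial: m = 2
After step 1: m = 2
After step 2: m = 12 ← first occurrence
After step 3: m = 12
After step 4: m = 12
After step 5: m = 12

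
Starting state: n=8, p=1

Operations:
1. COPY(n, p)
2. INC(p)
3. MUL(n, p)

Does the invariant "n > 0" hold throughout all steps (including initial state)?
Yes

The invariant holds at every step.

State at each step:
Initial: n=8, p=1
After step 1: n=1, p=1
After step 2: n=1, p=2
After step 3: n=2, p=2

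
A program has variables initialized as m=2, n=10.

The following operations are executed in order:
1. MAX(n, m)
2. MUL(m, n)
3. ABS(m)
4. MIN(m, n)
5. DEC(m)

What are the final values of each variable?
{m: 9, n: 10}

Step-by-step execution:
Initial: m=2, n=10
After step 1 (MAX(n, m)): m=2, n=10
After step 2 (MUL(m, n)): m=20, n=10
After step 3 (ABS(m)): m=20, n=10
After step 4 (MIN(m, n)): m=10, n=10
After step 5 (DEC(m)): m=9, n=10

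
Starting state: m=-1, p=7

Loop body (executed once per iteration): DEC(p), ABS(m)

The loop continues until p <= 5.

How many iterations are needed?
2

Tracing iterations:
Initial: m=-1, p=7
After iteration 1: m=1, p=6
After iteration 2: m=1, p=5
p <= 5 now holds, so the loop exits after 2 iterations.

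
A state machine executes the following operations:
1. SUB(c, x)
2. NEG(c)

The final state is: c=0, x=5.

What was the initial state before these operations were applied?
c=5, x=5

Working backwards:
Final state: c=0, x=5
Before step 2 (NEG(c)): c=0, x=5
Before step 1 (SUB(c, x)): c=5, x=5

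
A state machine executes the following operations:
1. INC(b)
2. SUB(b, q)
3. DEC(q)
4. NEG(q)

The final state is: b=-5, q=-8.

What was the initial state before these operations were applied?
b=3, q=9

Working backwards:
Final state: b=-5, q=-8
Before step 4 (NEG(q)): b=-5, q=8
Before step 3 (DEC(q)): b=-5, q=9
Before step 2 (SUB(b, q)): b=4, q=9
Before step 1 (INC(b)): b=3, q=9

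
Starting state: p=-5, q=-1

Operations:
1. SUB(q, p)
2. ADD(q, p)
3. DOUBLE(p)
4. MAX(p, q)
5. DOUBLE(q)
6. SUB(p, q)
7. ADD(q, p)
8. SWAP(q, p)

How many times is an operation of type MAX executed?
1

Counting MAX operations:
Step 4: MAX(p, q) ← MAX
Total: 1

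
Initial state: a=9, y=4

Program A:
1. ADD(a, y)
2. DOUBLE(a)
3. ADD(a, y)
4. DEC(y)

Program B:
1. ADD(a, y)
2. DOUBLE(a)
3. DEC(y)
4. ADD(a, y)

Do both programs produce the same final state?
No

Program A final state: a=30, y=3
Program B final state: a=29, y=3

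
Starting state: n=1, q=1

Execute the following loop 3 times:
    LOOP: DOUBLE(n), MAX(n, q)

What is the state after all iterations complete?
n=8, q=1

Iteration trace:
Start: n=1, q=1
After iteration 1: n=2, q=1
After iteration 2: n=4, q=1
After iteration 3: n=8, q=1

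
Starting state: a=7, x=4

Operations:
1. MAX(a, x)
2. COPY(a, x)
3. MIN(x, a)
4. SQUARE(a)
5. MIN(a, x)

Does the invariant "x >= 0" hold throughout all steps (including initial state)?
Yes

The invariant holds at every step.

State at each step:
Initial: a=7, x=4
After step 1: a=7, x=4
After step 2: a=4, x=4
After step 3: a=4, x=4
After step 4: a=16, x=4
After step 5: a=4, x=4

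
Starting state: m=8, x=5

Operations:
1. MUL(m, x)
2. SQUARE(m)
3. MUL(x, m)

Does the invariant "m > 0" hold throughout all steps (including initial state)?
Yes

The invariant holds at every step.

State at each step:
Initial: m=8, x=5
After step 1: m=40, x=5
After step 2: m=1600, x=5
After step 3: m=1600, x=8000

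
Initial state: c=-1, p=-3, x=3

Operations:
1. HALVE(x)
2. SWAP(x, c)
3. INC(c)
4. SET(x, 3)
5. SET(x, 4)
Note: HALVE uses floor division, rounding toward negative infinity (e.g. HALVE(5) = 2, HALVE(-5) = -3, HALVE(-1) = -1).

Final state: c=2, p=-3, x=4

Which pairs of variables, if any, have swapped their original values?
None

Comparing initial and final values:
x: 3 → 4
c: -1 → 2
p: -3 → -3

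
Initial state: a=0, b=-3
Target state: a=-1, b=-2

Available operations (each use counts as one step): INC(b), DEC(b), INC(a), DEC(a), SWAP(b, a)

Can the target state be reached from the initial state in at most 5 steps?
Yes

Path (2 steps): INC(b) → DEC(a)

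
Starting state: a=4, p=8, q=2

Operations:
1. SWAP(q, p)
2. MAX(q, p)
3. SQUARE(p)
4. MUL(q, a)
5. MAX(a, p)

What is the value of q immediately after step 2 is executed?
q = 8

Tracing q through execution:
Initial: q = 2
After step 1 (SWAP(q, p)): q = 8
After step 2 (MAX(q, p)): q = 8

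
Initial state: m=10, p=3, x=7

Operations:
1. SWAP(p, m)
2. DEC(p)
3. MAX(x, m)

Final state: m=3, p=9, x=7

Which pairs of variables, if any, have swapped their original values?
None

Comparing initial and final values:
x: 7 → 7
m: 10 → 3
p: 3 → 9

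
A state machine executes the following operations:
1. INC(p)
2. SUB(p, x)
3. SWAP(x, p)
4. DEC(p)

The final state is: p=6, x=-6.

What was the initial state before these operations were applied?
p=0, x=7

Working backwards:
Final state: p=6, x=-6
Before step 4 (DEC(p)): p=7, x=-6
Before step 3 (SWAP(x, p)): p=-6, x=7
Before step 2 (SUB(p, x)): p=1, x=7
Before step 1 (INC(p)): p=0, x=7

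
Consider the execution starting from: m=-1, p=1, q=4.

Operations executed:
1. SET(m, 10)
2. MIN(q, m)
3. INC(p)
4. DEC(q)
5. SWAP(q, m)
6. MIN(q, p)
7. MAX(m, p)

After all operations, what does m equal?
m = 3

Tracing execution:
Step 1: SET(m, 10) → m = 10
Step 2: MIN(q, m) → m = 10
Step 3: INC(p) → m = 10
Step 4: DEC(q) → m = 10
Step 5: SWAP(q, m) → m = 3
Step 6: MIN(q, p) → m = 3
Step 7: MAX(m, p) → m = 3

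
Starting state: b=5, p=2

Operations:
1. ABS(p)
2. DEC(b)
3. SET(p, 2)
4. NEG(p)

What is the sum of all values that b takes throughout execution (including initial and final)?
22

Values of b at each step:
Initial: b = 5
After step 1: b = 5
After step 2: b = 4
After step 3: b = 4
After step 4: b = 4
Sum = 5 + 5 + 4 + 4 + 4 = 22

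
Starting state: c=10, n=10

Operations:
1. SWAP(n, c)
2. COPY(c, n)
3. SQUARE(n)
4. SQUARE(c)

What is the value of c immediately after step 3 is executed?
c = 10

Tracing c through execution:
Initial: c = 10
After step 1 (SWAP(n, c)): c = 10
After step 2 (COPY(c, n)): c = 10
After step 3 (SQUARE(n)): c = 10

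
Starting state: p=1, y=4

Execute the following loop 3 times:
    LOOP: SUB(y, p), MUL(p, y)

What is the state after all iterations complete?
p=0, y=0

Iteration trace:
Start: p=1, y=4
After iteration 1: p=3, y=3
After iteration 2: p=0, y=0
After iteration 3: p=0, y=0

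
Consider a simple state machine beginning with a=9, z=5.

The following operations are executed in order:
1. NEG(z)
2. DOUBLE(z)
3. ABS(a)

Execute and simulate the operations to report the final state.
{a: 9, z: -10}

Step-by-step execution:
Initial: a=9, z=5
After step 1 (NEG(z)): a=9, z=-5
After step 2 (DOUBLE(z)): a=9, z=-10
After step 3 (ABS(a)): a=9, z=-10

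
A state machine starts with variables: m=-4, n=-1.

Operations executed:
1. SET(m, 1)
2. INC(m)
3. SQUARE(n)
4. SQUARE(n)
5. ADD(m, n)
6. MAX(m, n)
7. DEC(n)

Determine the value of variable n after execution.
n = 0

Tracing execution:
Step 1: SET(m, 1) → n = -1
Step 2: INC(m) → n = -1
Step 3: SQUARE(n) → n = 1
Step 4: SQUARE(n) → n = 1
Step 5: ADD(m, n) → n = 1
Step 6: MAX(m, n) → n = 1
Step 7: DEC(n) → n = 0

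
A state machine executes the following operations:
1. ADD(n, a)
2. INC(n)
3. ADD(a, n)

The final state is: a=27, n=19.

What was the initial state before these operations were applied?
a=8, n=10

Working backwards:
Final state: a=27, n=19
Before step 3 (ADD(a, n)): a=8, n=19
Before step 2 (INC(n)): a=8, n=18
Before step 1 (ADD(n, a)): a=8, n=10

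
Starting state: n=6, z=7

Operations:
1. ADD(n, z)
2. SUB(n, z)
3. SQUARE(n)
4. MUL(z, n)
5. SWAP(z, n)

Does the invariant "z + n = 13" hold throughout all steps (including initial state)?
No, violated after step 1

The invariant is violated after step 1.

State at each step:
Initial: n=6, z=7
After step 1: n=13, z=7
After step 2: n=6, z=7
After step 3: n=36, z=7
After step 4: n=36, z=252
After step 5: n=252, z=36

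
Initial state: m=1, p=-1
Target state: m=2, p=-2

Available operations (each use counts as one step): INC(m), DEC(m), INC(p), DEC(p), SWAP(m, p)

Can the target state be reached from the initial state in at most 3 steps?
Yes

Path (2 steps): INC(m) → DEC(p)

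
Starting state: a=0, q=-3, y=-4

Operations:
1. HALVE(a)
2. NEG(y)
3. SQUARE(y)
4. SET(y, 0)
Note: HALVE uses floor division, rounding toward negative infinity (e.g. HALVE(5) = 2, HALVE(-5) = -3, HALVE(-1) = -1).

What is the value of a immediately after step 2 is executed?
a = 0

Tracing a through execution:
Initial: a = 0
After step 1 (HALVE(a)): a = 0
After step 2 (NEG(y)): a = 0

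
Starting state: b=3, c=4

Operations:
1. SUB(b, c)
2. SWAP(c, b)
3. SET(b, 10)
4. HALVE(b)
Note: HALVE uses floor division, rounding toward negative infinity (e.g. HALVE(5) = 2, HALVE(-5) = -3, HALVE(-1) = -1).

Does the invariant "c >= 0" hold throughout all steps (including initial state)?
No, violated after step 2

The invariant is violated after step 2.

State at each step:
Initial: b=3, c=4
After step 1: b=-1, c=4
After step 2: b=4, c=-1
After step 3: b=10, c=-1
After step 4: b=5, c=-1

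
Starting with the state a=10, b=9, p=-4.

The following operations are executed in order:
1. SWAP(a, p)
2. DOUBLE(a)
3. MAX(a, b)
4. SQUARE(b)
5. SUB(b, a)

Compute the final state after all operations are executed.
{a: 9, b: 72, p: 10}

Step-by-step execution:
Initial: a=10, b=9, p=-4
After step 1 (SWAP(a, p)): a=-4, b=9, p=10
After step 2 (DOUBLE(a)): a=-8, b=9, p=10
After step 3 (MAX(a, b)): a=9, b=9, p=10
After step 4 (SQUARE(b)): a=9, b=81, p=10
After step 5 (SUB(b, a)): a=9, b=72, p=10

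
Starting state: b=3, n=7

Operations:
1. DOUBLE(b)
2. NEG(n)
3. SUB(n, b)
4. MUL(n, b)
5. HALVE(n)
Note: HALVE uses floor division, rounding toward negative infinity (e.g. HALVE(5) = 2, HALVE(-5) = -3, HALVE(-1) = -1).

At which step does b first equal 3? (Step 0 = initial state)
Step 0

Tracing b:
Initial: b = 3 ← first occurrence
After step 1: b = 6
After step 2: b = 6
After step 3: b = 6
After step 4: b = 6
After step 5: b = 6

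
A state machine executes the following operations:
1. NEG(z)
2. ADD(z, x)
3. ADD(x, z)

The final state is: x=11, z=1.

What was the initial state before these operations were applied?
x=10, z=9

Working backwards:
Final state: x=11, z=1
Before step 3 (ADD(x, z)): x=10, z=1
Before step 2 (ADD(z, x)): x=10, z=-9
Before step 1 (NEG(z)): x=10, z=9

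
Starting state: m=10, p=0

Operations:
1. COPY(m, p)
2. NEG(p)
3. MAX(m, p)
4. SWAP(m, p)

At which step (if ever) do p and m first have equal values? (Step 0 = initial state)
Step 1

p and m first become equal after step 1.

Comparing values at each step:
Initial: p=0, m=10
After step 1: p=0, m=0 ← equal!
After step 2: p=0, m=0 ← equal!
After step 3: p=0, m=0 ← equal!
After step 4: p=0, m=0 ← equal!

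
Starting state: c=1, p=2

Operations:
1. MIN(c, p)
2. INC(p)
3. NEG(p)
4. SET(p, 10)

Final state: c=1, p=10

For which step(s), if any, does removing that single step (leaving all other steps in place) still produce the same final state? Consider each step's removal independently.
Step(s) 1, 2, 3

Testing removal of each single step:
Without step 1: final = c=1, p=10 (same)
Without step 2: final = c=1, p=10 (same)
Without step 3: final = c=1, p=10 (same)
Without step 4: final = c=1, p=-3 (different)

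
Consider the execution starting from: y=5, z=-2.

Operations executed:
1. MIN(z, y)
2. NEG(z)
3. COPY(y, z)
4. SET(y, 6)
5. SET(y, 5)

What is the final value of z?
z = 2

Tracing execution:
Step 1: MIN(z, y) → z = -2
Step 2: NEG(z) → z = 2
Step 3: COPY(y, z) → z = 2
Step 4: SET(y, 6) → z = 2
Step 5: SET(y, 5) → z = 2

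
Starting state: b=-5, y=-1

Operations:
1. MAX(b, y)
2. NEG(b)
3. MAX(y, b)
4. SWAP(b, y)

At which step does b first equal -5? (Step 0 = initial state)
Step 0

Tracing b:
Initial: b = -5 ← first occurrence
After step 1: b = -1
After step 2: b = 1
After step 3: b = 1
After step 4: b = 1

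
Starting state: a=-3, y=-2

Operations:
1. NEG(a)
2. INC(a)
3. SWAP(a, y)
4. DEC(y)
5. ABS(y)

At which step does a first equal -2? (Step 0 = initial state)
Step 3

Tracing a:
Initial: a = -3
After step 1: a = 3
After step 2: a = 4
After step 3: a = -2 ← first occurrence
After step 4: a = -2
After step 5: a = -2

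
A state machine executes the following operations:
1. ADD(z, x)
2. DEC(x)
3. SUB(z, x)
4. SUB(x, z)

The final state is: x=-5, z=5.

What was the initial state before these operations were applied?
x=1, z=4

Working backwards:
Final state: x=-5, z=5
Before step 4 (SUB(x, z)): x=0, z=5
Before step 3 (SUB(z, x)): x=0, z=5
Before step 2 (DEC(x)): x=1, z=5
Before step 1 (ADD(z, x)): x=1, z=4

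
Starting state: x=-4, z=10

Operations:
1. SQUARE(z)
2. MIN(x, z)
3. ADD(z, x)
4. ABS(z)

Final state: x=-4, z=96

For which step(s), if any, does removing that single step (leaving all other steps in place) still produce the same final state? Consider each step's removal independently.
Step(s) 2, 4

Testing removal of each single step:
Without step 1: final = x=-4, z=6 (different)
Without step 2: final = x=-4, z=96 (same)
Without step 3: final = x=-4, z=100 (different)
Without step 4: final = x=-4, z=96 (same)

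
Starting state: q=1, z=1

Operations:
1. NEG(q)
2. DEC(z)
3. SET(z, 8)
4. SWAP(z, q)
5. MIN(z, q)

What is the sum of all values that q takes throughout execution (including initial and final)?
14

Values of q at each step:
Initial: q = 1
After step 1: q = -1
After step 2: q = -1
After step 3: q = -1
After step 4: q = 8
After step 5: q = 8
Sum = 1 + -1 + -1 + -1 + 8 + 8 = 14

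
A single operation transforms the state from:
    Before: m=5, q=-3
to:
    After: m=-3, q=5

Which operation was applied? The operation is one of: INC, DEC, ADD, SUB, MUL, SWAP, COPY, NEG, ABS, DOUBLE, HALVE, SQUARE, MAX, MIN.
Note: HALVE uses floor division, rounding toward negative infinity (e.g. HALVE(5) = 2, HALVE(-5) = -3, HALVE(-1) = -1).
SWAP(q, m)

Analyzing the change:
Before: m=5, q=-3
After: m=-3, q=5
Variable q changed from -3 to 5
Variable m changed from 5 to -3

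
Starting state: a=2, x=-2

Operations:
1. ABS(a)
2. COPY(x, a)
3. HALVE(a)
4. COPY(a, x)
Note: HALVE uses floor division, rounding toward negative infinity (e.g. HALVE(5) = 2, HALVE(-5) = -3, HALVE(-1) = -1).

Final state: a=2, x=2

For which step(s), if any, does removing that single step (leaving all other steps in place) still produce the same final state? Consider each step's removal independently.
Step(s) 1, 3

Testing removal of each single step:
Without step 1: final = a=2, x=2 (same)
Without step 2: final = a=-2, x=-2 (different)
Without step 3: final = a=2, x=2 (same)
Without step 4: final = a=1, x=2 (different)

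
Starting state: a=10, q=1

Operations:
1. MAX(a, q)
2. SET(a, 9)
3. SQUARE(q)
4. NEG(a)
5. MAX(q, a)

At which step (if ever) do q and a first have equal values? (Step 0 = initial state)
Never

q and a never become equal during execution.

Comparing values at each step:
Initial: q=1, a=10
After step 1: q=1, a=10
After step 2: q=1, a=9
After step 3: q=1, a=9
After step 4: q=1, a=-9
After step 5: q=1, a=-9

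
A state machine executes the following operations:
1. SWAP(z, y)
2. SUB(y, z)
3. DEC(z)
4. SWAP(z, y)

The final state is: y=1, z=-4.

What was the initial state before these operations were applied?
y=2, z=-2

Working backwards:
Final state: y=1, z=-4
Before step 4 (SWAP(z, y)): y=-4, z=1
Before step 3 (DEC(z)): y=-4, z=2
Before step 2 (SUB(y, z)): y=-2, z=2
Before step 1 (SWAP(z, y)): y=2, z=-2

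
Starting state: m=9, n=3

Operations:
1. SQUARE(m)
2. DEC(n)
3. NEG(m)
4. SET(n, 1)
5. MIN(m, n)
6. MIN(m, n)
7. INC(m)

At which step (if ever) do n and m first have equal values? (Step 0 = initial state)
Never

n and m never become equal during execution.

Comparing values at each step:
Initial: n=3, m=9
After step 1: n=3, m=81
After step 2: n=2, m=81
After step 3: n=2, m=-81
After step 4: n=1, m=-81
After step 5: n=1, m=-81
After step 6: n=1, m=-81
After step 7: n=1, m=-80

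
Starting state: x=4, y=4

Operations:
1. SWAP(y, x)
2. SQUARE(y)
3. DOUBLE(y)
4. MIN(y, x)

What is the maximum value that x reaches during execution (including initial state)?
4

Values of x at each step:
Initial: x = 4 ← maximum
After step 1: x = 4
After step 2: x = 4
After step 3: x = 4
After step 4: x = 4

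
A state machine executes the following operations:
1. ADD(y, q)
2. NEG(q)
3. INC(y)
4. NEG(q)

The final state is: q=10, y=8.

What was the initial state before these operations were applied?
q=10, y=-3

Working backwards:
Final state: q=10, y=8
Before step 4 (NEG(q)): q=-10, y=8
Before step 3 (INC(y)): q=-10, y=7
Before step 2 (NEG(q)): q=10, y=7
Before step 1 (ADD(y, q)): q=10, y=-3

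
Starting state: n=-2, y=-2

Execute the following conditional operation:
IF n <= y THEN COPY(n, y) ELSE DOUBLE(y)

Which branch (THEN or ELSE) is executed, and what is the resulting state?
Branch: THEN, Final state: n=-2, y=-2

Evaluating condition: n <= y
n = -2, y = -2
Condition is True, so THEN branch executes
After COPY(n, y): n=-2, y=-2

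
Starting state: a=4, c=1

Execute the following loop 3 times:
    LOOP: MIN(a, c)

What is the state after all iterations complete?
a=1, c=1

Iteration trace:
Start: a=4, c=1
After iteration 1: a=1, c=1
After iteration 2: a=1, c=1
After iteration 3: a=1, c=1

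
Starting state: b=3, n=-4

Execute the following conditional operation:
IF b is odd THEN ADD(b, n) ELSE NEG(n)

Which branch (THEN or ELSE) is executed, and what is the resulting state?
Branch: THEN, Final state: b=-1, n=-4

Evaluating condition: b is odd
Condition is True, so THEN branch executes
After ADD(b, n): b=-1, n=-4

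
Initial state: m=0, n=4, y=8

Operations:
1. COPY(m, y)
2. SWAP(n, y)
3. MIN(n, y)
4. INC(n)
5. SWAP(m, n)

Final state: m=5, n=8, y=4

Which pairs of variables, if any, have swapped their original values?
(n, y)

Comparing initial and final values:
n: 4 → 8
m: 0 → 5
y: 8 → 4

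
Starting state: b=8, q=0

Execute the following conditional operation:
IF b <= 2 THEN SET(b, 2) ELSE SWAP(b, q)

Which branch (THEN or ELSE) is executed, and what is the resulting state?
Branch: ELSE, Final state: b=0, q=8

Evaluating condition: b <= 2
b = 8
Condition is False, so ELSE branch executes
After SWAP(b, q): b=0, q=8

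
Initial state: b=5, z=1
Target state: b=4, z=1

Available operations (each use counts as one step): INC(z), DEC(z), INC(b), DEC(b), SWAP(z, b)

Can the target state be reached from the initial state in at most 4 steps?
Yes

Path (1 step): DEC(b)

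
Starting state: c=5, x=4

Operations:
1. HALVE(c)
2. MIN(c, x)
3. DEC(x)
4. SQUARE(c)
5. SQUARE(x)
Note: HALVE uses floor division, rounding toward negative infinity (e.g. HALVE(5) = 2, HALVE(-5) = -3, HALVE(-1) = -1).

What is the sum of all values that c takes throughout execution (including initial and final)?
19

Values of c at each step:
Initial: c = 5
After step 1: c = 2
After step 2: c = 2
After step 3: c = 2
After step 4: c = 4
After step 5: c = 4
Sum = 5 + 2 + 2 + 2 + 4 + 4 = 19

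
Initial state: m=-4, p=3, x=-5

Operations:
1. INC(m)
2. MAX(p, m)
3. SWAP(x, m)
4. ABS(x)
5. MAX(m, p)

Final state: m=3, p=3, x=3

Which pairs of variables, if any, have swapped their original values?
None

Comparing initial and final values:
m: -4 → 3
p: 3 → 3
x: -5 → 3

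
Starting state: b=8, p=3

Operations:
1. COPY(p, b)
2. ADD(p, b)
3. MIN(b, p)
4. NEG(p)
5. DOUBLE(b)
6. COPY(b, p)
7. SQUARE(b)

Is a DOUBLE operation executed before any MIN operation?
No

First DOUBLE: step 5
First MIN: step 3
Since 5 > 3, MIN comes first.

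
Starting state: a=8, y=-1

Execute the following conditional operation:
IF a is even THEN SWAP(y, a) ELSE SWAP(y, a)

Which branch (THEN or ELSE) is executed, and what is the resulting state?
Branch: THEN, Final state: a=-1, y=8

Evaluating condition: a is even
Condition is True, so THEN branch executes
After SWAP(y, a): a=-1, y=8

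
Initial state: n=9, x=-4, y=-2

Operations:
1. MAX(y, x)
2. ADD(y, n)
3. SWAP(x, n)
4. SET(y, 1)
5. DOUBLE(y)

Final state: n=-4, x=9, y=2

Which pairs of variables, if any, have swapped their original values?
(n, x)

Comparing initial and final values:
n: 9 → -4
y: -2 → 2
x: -4 → 9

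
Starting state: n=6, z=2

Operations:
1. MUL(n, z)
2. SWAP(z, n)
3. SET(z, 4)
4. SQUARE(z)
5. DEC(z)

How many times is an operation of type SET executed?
1

Counting SET operations:
Step 3: SET(z, 4) ← SET
Total: 1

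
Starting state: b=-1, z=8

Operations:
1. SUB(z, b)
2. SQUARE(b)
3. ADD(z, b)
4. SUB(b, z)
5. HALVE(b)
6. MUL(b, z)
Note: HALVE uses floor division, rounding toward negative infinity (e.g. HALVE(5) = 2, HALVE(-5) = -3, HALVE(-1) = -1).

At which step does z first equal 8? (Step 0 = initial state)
Step 0

Tracing z:
Initial: z = 8 ← first occurrence
After step 1: z = 9
After step 2: z = 9
After step 3: z = 10
After step 4: z = 10
After step 5: z = 10
After step 6: z = 10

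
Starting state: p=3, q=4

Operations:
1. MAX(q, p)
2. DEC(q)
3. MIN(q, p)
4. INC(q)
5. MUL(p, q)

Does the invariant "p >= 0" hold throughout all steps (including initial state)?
Yes

The invariant holds at every step.

State at each step:
Initial: p=3, q=4
After step 1: p=3, q=4
After step 2: p=3, q=3
After step 3: p=3, q=3
After step 4: p=3, q=4
After step 5: p=12, q=4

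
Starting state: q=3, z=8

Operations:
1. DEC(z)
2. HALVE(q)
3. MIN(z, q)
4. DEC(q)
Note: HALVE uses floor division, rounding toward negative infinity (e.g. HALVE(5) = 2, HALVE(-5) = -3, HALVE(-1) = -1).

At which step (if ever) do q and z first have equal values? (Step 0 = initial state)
Step 3

q and z first become equal after step 3.

Comparing values at each step:
Initial: q=3, z=8
After step 1: q=3, z=7
After step 2: q=1, z=7
After step 3: q=1, z=1 ← equal!
After step 4: q=0, z=1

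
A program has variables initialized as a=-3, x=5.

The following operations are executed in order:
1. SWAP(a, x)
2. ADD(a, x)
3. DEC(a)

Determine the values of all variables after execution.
{a: 1, x: -3}

Step-by-step execution:
Initial: a=-3, x=5
After step 1 (SWAP(a, x)): a=5, x=-3
After step 2 (ADD(a, x)): a=2, x=-3
After step 3 (DEC(a)): a=1, x=-3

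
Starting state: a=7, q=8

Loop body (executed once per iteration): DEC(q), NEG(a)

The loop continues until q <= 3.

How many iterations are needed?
5

Tracing iterations:
Initial: a=7, q=8
After iteration 1: a=-7, q=7
After iteration 2: a=7, q=6
After iteration 3: a=-7, q=5
After iteration 4: a=7, q=4
After iteration 5: a=-7, q=3
q <= 3 now holds, so the loop exits after 5 iterations.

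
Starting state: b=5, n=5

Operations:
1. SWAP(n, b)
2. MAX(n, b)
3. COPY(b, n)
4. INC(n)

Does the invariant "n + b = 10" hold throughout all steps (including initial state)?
No, violated after step 4

The invariant is violated after step 4.

State at each step:
Initial: b=5, n=5
After step 1: b=5, n=5
After step 2: b=5, n=5
After step 3: b=5, n=5
After step 4: b=5, n=6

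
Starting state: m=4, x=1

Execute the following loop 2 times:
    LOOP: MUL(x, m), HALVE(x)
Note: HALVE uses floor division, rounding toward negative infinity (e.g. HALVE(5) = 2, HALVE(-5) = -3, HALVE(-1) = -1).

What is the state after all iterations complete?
m=4, x=4

Iteration trace:
Start: m=4, x=1
After iteration 1: m=4, x=2
After iteration 2: m=4, x=4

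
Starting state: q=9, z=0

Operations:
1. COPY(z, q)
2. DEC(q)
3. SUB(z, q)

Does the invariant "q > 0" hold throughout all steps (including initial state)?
Yes

The invariant holds at every step.

State at each step:
Initial: q=9, z=0
After step 1: q=9, z=9
After step 2: q=8, z=9
After step 3: q=8, z=1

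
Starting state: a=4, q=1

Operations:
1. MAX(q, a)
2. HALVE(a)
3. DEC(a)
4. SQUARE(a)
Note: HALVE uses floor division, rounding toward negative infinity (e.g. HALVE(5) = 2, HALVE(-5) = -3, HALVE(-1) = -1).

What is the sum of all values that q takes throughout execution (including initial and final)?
17

Values of q at each step:
Initial: q = 1
After step 1: q = 4
After step 2: q = 4
After step 3: q = 4
After step 4: q = 4
Sum = 1 + 4 + 4 + 4 + 4 = 17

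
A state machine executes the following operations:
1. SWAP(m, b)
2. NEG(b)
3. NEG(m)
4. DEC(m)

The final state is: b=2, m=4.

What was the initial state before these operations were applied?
b=-5, m=-2

Working backwards:
Final state: b=2, m=4
Before step 4 (DEC(m)): b=2, m=5
Before step 3 (NEG(m)): b=2, m=-5
Before step 2 (NEG(b)): b=-2, m=-5
Before step 1 (SWAP(m, b)): b=-5, m=-2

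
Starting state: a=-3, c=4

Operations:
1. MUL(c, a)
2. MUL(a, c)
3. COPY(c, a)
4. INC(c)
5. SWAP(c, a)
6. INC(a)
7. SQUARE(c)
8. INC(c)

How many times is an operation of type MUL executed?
2

Counting MUL operations:
Step 1: MUL(c, a) ← MUL
Step 2: MUL(a, c) ← MUL
Total: 2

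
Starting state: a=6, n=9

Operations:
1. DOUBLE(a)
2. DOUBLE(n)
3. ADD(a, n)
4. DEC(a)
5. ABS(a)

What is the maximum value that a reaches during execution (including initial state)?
30

Values of a at each step:
Initial: a = 6
After step 1: a = 12
After step 2: a = 12
After step 3: a = 30 ← maximum
After step 4: a = 29
After step 5: a = 29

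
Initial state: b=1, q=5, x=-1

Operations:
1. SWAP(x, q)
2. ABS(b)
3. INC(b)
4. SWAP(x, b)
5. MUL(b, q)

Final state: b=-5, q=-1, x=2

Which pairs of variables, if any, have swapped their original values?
None

Comparing initial and final values:
q: 5 → -1
b: 1 → -5
x: -1 → 2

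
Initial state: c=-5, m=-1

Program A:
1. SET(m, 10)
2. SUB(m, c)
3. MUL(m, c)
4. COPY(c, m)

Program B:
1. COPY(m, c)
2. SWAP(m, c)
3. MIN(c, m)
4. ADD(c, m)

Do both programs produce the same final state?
No

Program A final state: c=-75, m=-75
Program B final state: c=-10, m=-5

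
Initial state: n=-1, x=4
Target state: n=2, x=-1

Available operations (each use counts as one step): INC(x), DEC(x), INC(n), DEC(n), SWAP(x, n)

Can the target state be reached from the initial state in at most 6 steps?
Yes

Path (3 steps): DEC(x) → DEC(x) → SWAP(x, n)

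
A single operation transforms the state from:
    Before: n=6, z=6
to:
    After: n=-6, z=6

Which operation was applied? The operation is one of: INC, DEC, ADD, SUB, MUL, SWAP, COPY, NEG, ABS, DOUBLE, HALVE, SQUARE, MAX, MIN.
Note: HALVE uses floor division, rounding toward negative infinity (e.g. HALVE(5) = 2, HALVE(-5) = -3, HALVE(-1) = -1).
NEG(n)

Analyzing the change:
Before: n=6, z=6
After: n=-6, z=6
Variable n changed from 6 to -6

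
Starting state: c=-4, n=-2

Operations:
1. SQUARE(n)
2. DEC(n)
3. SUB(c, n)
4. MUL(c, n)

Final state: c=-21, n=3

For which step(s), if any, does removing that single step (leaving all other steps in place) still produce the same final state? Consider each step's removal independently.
None - removing any single step changes the final result

Testing removal of each single step:
Without step 1: final = c=3, n=-3 (different)
Without step 2: final = c=-32, n=4 (different)
Without step 3: final = c=-12, n=3 (different)
Without step 4: final = c=-7, n=3 (different)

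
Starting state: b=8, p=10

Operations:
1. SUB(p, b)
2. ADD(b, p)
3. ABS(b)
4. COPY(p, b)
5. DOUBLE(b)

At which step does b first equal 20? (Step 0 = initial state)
Step 5

Tracing b:
Initial: b = 8
After step 1: b = 8
After step 2: b = 10
After step 3: b = 10
After step 4: b = 10
After step 5: b = 20 ← first occurrence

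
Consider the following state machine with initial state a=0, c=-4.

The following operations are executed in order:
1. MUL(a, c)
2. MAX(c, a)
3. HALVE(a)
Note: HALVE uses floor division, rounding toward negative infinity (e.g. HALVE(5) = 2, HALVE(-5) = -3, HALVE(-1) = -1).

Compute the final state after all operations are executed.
{a: 0, c: 0}

Step-by-step execution:
Initial: a=0, c=-4
After step 1 (MUL(a, c)): a=0, c=-4
After step 2 (MAX(c, a)): a=0, c=0
After step 3 (HALVE(a)): a=0, c=0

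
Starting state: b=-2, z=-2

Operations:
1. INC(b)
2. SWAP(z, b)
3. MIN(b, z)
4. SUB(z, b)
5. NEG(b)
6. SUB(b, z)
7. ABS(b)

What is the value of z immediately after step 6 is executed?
z = 1

Tracing z through execution:
Initial: z = -2
After step 1 (INC(b)): z = -2
After step 2 (SWAP(z, b)): z = -1
After step 3 (MIN(b, z)): z = -1
After step 4 (SUB(z, b)): z = 1
After step 5 (NEG(b)): z = 1
After step 6 (SUB(b, z)): z = 1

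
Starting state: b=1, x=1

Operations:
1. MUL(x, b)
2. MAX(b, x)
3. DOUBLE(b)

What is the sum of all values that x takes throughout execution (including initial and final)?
4

Values of x at each step:
Initial: x = 1
After step 1: x = 1
After step 2: x = 1
After step 3: x = 1
Sum = 1 + 1 + 1 + 1 = 4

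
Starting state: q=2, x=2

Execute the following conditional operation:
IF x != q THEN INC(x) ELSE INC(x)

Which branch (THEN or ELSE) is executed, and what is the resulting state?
Branch: ELSE, Final state: q=2, x=3

Evaluating condition: x != q
x = 2, q = 2
Condition is False, so ELSE branch executes
After INC(x): q=2, x=3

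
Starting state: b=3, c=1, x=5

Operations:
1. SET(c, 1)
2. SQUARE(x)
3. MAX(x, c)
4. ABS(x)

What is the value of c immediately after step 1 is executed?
c = 1

Tracing c through execution:
Initial: c = 1
After step 1 (SET(c, 1)): c = 1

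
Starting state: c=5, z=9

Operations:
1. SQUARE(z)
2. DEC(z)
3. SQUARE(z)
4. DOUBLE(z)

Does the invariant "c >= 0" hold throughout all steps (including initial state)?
Yes

The invariant holds at every step.

State at each step:
Initial: c=5, z=9
After step 1: c=5, z=81
After step 2: c=5, z=80
After step 3: c=5, z=6400
After step 4: c=5, z=12800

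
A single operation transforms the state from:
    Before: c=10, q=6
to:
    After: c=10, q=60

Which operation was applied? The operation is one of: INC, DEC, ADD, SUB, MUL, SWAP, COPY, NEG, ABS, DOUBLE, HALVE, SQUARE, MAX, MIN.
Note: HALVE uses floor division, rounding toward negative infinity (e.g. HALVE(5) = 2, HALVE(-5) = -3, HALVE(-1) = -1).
MUL(q, c)

Analyzing the change:
Before: c=10, q=6
After: c=10, q=60
Variable q changed from 6 to 60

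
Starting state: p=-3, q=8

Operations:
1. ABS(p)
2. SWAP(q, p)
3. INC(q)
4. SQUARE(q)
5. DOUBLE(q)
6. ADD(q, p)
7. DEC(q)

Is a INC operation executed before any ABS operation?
No

First INC: step 3
First ABS: step 1
Since 3 > 1, ABS comes first.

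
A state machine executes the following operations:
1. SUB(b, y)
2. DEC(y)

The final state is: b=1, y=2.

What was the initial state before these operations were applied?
b=4, y=3

Working backwards:
Final state: b=1, y=2
Before step 2 (DEC(y)): b=1, y=3
Before step 1 (SUB(b, y)): b=4, y=3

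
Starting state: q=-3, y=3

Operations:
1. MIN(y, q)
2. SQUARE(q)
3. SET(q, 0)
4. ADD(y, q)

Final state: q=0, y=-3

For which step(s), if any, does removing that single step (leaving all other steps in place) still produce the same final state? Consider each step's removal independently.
Step(s) 2, 4

Testing removal of each single step:
Without step 1: final = q=0, y=3 (different)
Without step 2: final = q=0, y=-3 (same)
Without step 3: final = q=9, y=6 (different)
Without step 4: final = q=0, y=-3 (same)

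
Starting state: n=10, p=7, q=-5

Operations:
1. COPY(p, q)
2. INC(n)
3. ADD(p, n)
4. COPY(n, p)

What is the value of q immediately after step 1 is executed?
q = -5

Tracing q through execution:
Initial: q = -5
After step 1 (COPY(p, q)): q = -5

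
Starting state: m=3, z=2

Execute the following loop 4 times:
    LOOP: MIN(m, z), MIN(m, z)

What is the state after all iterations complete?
m=2, z=2

Iteration trace:
Start: m=3, z=2
After iteration 1: m=2, z=2
After iteration 2: m=2, z=2
After iteration 3: m=2, z=2
After iteration 4: m=2, z=2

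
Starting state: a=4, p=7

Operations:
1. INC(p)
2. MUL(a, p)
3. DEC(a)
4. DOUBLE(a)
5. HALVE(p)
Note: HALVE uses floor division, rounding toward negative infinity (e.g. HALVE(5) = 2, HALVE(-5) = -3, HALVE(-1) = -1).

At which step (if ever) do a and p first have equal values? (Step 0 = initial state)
Never

a and p never become equal during execution.

Comparing values at each step:
Initial: a=4, p=7
After step 1: a=4, p=8
After step 2: a=32, p=8
After step 3: a=31, p=8
After step 4: a=62, p=8
After step 5: a=62, p=4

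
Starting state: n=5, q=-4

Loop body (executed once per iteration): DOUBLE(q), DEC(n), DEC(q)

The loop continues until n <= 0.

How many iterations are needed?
5

Tracing iterations:
Initial: n=5, q=-4
After iteration 1: n=4, q=-9
After iteration 2: n=3, q=-19
After iteration 3: n=2, q=-39
After iteration 4: n=1, q=-79
After iteration 5: n=0, q=-159
n <= 0 now holds, so the loop exits after 5 iterations.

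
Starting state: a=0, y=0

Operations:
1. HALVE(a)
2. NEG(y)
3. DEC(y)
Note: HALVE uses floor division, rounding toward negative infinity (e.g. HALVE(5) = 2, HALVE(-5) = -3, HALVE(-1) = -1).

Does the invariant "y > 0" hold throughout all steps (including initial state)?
No, violated at the initial state

The invariant is violated at the initial state (step 0).

State at each step:
Initial: a=0, y=0
After step 1: a=0, y=0
After step 2: a=0, y=0
After step 3: a=0, y=-1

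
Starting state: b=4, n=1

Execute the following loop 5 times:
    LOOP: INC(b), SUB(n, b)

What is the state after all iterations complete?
b=9, n=-34

Iteration trace:
Start: b=4, n=1
After iteration 1: b=5, n=-4
After iteration 2: b=6, n=-10
After iteration 3: b=7, n=-17
After iteration 4: b=8, n=-25
After iteration 5: b=9, n=-34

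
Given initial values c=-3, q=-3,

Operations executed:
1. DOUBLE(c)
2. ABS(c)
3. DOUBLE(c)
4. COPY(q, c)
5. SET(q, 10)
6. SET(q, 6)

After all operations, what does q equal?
q = 6

Tracing execution:
Step 1: DOUBLE(c) → q = -3
Step 2: ABS(c) → q = -3
Step 3: DOUBLE(c) → q = -3
Step 4: COPY(q, c) → q = 12
Step 5: SET(q, 10) → q = 10
Step 6: SET(q, 6) → q = 6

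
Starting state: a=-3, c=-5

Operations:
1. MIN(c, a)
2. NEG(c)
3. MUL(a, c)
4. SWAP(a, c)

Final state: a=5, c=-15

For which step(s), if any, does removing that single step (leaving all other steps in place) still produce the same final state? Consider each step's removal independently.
Step(s) 1

Testing removal of each single step:
Without step 1: final = a=5, c=-15 (same)
Without step 2: final = a=-5, c=15 (different)
Without step 3: final = a=5, c=-3 (different)
Without step 4: final = a=-15, c=5 (different)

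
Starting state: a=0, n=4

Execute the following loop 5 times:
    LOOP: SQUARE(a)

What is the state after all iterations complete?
a=0, n=4

Iteration trace:
Start: a=0, n=4
After iteration 1: a=0, n=4
After iteration 2: a=0, n=4
After iteration 3: a=0, n=4
After iteration 4: a=0, n=4
After iteration 5: a=0, n=4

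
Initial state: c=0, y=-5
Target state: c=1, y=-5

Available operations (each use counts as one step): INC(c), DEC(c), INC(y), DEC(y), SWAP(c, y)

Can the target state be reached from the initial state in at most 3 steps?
Yes

Path (1 step): INC(c)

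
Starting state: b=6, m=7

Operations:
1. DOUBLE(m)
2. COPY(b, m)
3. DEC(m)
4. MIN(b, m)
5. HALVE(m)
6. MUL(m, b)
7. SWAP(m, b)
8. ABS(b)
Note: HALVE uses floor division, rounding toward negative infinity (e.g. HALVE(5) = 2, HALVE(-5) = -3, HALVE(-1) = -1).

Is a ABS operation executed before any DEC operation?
No

First ABS: step 8
First DEC: step 3
Since 8 > 3, DEC comes first.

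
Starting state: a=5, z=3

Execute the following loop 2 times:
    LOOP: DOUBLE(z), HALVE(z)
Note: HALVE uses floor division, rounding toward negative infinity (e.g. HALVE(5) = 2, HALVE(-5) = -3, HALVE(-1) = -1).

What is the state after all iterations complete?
a=5, z=3

Iteration trace:
Start: a=5, z=3
After iteration 1: a=5, z=3
After iteration 2: a=5, z=3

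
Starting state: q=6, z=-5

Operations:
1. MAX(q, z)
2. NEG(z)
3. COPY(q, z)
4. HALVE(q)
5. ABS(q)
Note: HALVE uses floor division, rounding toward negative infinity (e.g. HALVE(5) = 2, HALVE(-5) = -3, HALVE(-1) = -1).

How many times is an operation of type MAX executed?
1

Counting MAX operations:
Step 1: MAX(q, z) ← MAX
Total: 1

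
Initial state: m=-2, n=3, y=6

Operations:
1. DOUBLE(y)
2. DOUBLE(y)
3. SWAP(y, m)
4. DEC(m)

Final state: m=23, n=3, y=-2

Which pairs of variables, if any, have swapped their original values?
None

Comparing initial and final values:
y: 6 → -2
n: 3 → 3
m: -2 → 23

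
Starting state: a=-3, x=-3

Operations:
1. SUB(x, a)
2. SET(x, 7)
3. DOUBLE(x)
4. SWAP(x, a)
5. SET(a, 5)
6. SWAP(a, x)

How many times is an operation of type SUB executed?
1

Counting SUB operations:
Step 1: SUB(x, a) ← SUB
Total: 1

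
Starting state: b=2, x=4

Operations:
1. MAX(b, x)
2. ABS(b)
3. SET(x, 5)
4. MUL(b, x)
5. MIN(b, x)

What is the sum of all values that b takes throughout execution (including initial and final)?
39

Values of b at each step:
Initial: b = 2
After step 1: b = 4
After step 2: b = 4
After step 3: b = 4
After step 4: b = 20
After step 5: b = 5
Sum = 2 + 4 + 4 + 4 + 20 + 5 = 39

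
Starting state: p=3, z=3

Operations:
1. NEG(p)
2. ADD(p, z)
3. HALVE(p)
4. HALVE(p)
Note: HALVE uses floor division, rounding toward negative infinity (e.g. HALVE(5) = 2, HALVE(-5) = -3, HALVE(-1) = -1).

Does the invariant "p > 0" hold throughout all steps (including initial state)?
No, violated after step 1

The invariant is violated after step 1.

State at each step:
Initial: p=3, z=3
After step 1: p=-3, z=3
After step 2: p=0, z=3
After step 3: p=0, z=3
After step 4: p=0, z=3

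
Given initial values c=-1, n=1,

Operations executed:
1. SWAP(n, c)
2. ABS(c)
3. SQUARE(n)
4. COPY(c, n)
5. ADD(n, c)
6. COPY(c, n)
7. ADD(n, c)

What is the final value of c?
c = 2

Tracing execution:
Step 1: SWAP(n, c) → c = 1
Step 2: ABS(c) → c = 1
Step 3: SQUARE(n) → c = 1
Step 4: COPY(c, n) → c = 1
Step 5: ADD(n, c) → c = 1
Step 6: COPY(c, n) → c = 2
Step 7: ADD(n, c) → c = 2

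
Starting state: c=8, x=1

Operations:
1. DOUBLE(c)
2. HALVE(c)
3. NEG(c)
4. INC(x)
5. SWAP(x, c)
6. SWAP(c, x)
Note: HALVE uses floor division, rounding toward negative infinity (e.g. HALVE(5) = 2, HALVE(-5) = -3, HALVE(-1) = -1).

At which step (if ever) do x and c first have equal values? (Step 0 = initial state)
Never

x and c never become equal during execution.

Comparing values at each step:
Initial: x=1, c=8
After step 1: x=1, c=16
After step 2: x=1, c=8
After step 3: x=1, c=-8
After step 4: x=2, c=-8
After step 5: x=-8, c=2
After step 6: x=2, c=-8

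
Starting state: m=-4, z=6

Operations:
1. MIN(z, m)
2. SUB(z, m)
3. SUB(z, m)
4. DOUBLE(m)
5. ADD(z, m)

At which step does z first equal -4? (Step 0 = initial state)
Step 1

Tracing z:
Initial: z = 6
After step 1: z = -4 ← first occurrence
After step 2: z = 0
After step 3: z = 4
After step 4: z = 4
After step 5: z = -4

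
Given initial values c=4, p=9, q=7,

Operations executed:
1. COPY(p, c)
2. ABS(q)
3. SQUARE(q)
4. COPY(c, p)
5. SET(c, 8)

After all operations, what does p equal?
p = 4

Tracing execution:
Step 1: COPY(p, c) → p = 4
Step 2: ABS(q) → p = 4
Step 3: SQUARE(q) → p = 4
Step 4: COPY(c, p) → p = 4
Step 5: SET(c, 8) → p = 4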